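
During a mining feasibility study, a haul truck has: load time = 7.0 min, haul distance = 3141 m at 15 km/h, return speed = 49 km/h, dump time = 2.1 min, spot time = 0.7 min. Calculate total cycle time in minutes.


Convert haul speed to m/min: 15 * 1000/60 = 250 m/min
Haul time = 3141 / 250 = 12.564 min
Convert return speed to m/min: 49 * 1000/60 = 816.6666667 m/min
Return time = 3141 / 816.6666667 = 3.846122449 min
Total cycle time:
= 7.0 + 12.564 + 2.1 + 3.846122449 + 0.7
= 26.2101 min

26.2101 min


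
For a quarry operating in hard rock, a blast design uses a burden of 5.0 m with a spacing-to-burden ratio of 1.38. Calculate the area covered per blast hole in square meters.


34.5 m^2

First, find the spacing:
Spacing = burden * ratio = 5.0 * 1.38
= 6.9 m
Then, calculate the area:
Area = burden * spacing = 5.0 * 6.9
= 34.5 m^2


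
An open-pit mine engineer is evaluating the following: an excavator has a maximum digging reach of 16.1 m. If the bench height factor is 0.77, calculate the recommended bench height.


Bench height = reach * factor
= 16.1 * 0.77
= 12.397 m

12.397 m


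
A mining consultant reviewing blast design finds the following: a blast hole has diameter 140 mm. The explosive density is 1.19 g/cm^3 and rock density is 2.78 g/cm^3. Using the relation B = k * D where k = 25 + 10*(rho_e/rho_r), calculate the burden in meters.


First, compute k:
rho_e / rho_r = 1.19 / 2.78 = 0.428057554
k = 25 + 10 * 0.428057554 = 29.28057554
Then, compute burden:
B = k * D / 1000 = 29.28057554 * 140 / 1000
= 4099.280576 / 1000
= 4.0993 m

4.0993 m


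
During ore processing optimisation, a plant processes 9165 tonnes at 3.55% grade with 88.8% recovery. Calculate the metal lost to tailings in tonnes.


36.44 tonnes

Total metal in feed:
= 9165 * 3.55 / 100 = 325.3575 tonnes
Metal recovered:
= 325.3575 * 88.8 / 100 = 288.91746 tonnes
Metal lost to tailings:
= 325.3575 - 288.91746
= 36.44 tonnes


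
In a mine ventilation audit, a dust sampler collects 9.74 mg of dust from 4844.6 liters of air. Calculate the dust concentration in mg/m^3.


2.0105 mg/m^3

Convert liters to m^3: 1 m^3 = 1000 L
Concentration = mass / volume * 1000
= 9.74 / 4844.6 * 1000
= 0.002010485902 * 1000
= 2.0105 mg/m^3


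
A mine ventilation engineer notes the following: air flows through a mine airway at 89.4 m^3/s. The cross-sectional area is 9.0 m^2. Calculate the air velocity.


Velocity = flow rate / cross-sectional area
= 89.4 / 9.0
= 9.9333 m/s

9.9333 m/s


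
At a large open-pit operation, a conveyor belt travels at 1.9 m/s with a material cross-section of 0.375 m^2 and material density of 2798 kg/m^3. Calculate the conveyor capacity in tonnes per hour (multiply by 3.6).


Volumetric flow = speed * area
= 1.9 * 0.375 = 0.7125 m^3/s
Mass flow = volumetric * density
= 0.7125 * 2798 = 1993.575 kg/s
Convert to t/h: multiply by 3.6
Capacity = 1993.575 * 3.6
= 7176.87 t/h

7176.87 t/h


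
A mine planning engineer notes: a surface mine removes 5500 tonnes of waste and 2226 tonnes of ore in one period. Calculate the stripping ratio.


2.4708

Stripping ratio = waste tonnage / ore tonnage
= 5500 / 2226
= 2.4708


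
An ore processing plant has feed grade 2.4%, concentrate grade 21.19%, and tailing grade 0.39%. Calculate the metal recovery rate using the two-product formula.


85.3203%

Using the two-product formula:
R = 100 * c * (f - t) / (f * (c - t))
Numerator = 100 * 21.19 * (2.4 - 0.39)
= 100 * 21.19 * 2.01
= 4259.19
Denominator = 2.4 * (21.19 - 0.39)
= 2.4 * 20.8
= 49.92
R = 4259.19 / 49.92
= 85.3203%


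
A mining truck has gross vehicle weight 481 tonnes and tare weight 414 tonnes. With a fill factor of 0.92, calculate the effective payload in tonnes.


Maximum payload = gross - tare
= 481 - 414 = 67 tonnes
Effective payload = max payload * fill factor
= 67 * 0.92
= 61.64 tonnes

61.64 tonnes


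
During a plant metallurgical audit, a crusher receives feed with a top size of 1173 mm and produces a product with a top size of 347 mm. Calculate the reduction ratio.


Reduction ratio = feed size / product size
= 1173 / 347
= 3.3804

3.3804


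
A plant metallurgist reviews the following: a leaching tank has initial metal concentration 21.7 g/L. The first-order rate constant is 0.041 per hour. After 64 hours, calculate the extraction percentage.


92.7488%

Compute the exponent:
-k * t = -0.041 * 64 = -2.624
Remaining concentration:
C = 21.7 * exp(-2.624)
= 21.7 * 0.07251223302
= 1.573515457 g/L
Extracted = 21.7 - 1.573515457 = 20.12648454 g/L
Extraction % = 20.12648454 / 21.7 * 100
= 92.7488%


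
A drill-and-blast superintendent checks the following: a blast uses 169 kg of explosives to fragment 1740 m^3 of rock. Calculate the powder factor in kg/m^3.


0.0971 kg/m^3

Powder factor = explosive mass / rock volume
= 169 / 1740
= 0.0971 kg/m^3


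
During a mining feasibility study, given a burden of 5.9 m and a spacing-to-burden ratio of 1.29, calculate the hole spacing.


Spacing = burden * ratio
= 5.9 * 1.29
= 7.611 m

7.611 m


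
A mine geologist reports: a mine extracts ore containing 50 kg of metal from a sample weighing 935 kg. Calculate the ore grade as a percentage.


5.3476%

Ore grade = (metal mass / ore mass) * 100
= (50 / 935) * 100
= 0.05347593583 * 100
= 5.3476%


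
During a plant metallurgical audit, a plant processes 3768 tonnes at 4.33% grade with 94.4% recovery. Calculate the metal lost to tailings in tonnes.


Total metal in feed:
= 3768 * 4.33 / 100 = 163.1544 tonnes
Metal recovered:
= 163.1544 * 94.4 / 100 = 154.0177536 tonnes
Metal lost to tailings:
= 163.1544 - 154.0177536
= 9.1366 tonnes

9.1366 tonnes


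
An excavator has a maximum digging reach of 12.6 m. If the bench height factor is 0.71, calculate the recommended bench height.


Bench height = reach * factor
= 12.6 * 0.71
= 8.946 m

8.946 m


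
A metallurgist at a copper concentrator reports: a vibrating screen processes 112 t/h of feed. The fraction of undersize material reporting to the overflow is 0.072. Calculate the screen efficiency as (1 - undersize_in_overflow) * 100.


92.8%

Screen efficiency = (1 - fraction of undersize in overflow) * 100
= (1 - 0.072) * 100
= 0.928 * 100
= 92.8%


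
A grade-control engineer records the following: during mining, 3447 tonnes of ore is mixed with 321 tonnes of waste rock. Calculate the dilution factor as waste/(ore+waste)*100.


8.5191%

Total material = ore + waste
= 3447 + 321 = 3768 tonnes
Dilution = waste / total * 100
= 321 / 3768 * 100
= 0.0851910828 * 100
= 8.5191%


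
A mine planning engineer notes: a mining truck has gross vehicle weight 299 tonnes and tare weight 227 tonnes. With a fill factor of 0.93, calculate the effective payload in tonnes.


66.96 tonnes

Maximum payload = gross - tare
= 299 - 227 = 72 tonnes
Effective payload = max payload * fill factor
= 72 * 0.93
= 66.96 tonnes


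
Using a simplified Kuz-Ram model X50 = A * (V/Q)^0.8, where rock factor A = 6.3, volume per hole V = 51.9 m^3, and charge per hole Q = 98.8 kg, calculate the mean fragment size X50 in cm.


3.7642 cm

Compute V/Q:
V/Q = 51.9 / 98.8 = 0.5253036437
Raise to the power 0.8:
(V/Q)^0.8 = 0.5253036437^0.8 = 0.5974868214
Multiply by A:
X50 = 6.3 * 0.5974868214
= 3.7642 cm


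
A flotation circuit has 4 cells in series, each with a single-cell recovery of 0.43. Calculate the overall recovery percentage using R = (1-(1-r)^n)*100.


89.444%

Complement of single-cell recovery:
1 - r = 1 - 0.43 = 0.57
Raise to power n:
(1 - r)^4 = 0.57^4 = 0.10556001
Overall recovery:
R = (1 - 0.10556001) * 100
= 89.444%


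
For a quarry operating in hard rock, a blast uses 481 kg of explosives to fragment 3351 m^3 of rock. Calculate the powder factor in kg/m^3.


0.1435 kg/m^3

Powder factor = explosive mass / rock volume
= 481 / 3351
= 0.1435 kg/m^3


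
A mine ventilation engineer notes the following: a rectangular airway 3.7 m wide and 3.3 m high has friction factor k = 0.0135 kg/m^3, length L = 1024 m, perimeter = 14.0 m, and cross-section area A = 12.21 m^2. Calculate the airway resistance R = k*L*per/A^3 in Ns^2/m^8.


0.1063 Ns^2/m^8

Compute the numerator:
k * L * per = 0.0135 * 1024 * 14.0
= 193.536
Compute the denominator:
A^3 = 12.21^3 = 1820.316861
Resistance:
R = 193.536 / 1820.316861
= 0.1063 Ns^2/m^8


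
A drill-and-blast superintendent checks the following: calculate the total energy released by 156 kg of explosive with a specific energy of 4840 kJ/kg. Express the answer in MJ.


Energy = mass * specific_energy / 1000
= 156 * 4840 / 1000
= 755040 / 1000
= 755.04 MJ

755.04 MJ


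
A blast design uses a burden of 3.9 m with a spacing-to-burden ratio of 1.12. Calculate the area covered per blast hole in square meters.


First, find the spacing:
Spacing = burden * ratio = 3.9 * 1.12
= 4.368 m
Then, calculate the area:
Area = burden * spacing = 3.9 * 4.368
= 17.0352 m^2

17.0352 m^2


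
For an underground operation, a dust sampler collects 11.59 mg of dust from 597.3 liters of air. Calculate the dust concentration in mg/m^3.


Convert liters to m^3: 1 m^3 = 1000 L
Concentration = mass / volume * 1000
= 11.59 / 597.3 * 1000
= 0.0194039846 * 1000
= 19.404 mg/m^3

19.404 mg/m^3


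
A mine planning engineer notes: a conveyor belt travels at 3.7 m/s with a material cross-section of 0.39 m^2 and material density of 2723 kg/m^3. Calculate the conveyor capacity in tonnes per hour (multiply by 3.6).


Volumetric flow = speed * area
= 3.7 * 0.39 = 1.443 m^3/s
Mass flow = volumetric * density
= 1.443 * 2723 = 3929.289 kg/s
Convert to t/h: multiply by 3.6
Capacity = 3929.289 * 3.6
= 14145.4404 t/h

14145.4404 t/h


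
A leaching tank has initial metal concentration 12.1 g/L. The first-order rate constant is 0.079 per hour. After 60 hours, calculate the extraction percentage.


99.1261%

Compute the exponent:
-k * t = -0.079 * 60 = -4.74
Remaining concentration:
C = 12.1 * exp(-4.74)
= 12.1 * 0.008738646185
= 0.1057376188 g/L
Extracted = 12.1 - 0.1057376188 = 11.99426238 g/L
Extraction % = 11.99426238 / 12.1 * 100
= 99.1261%


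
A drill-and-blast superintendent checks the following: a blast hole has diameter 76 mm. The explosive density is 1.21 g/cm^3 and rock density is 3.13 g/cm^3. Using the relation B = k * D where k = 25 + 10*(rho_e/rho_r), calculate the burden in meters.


2.1938 m

First, compute k:
rho_e / rho_r = 1.21 / 3.13 = 0.3865814696
k = 25 + 10 * 0.3865814696 = 28.8658147
Then, compute burden:
B = k * D / 1000 = 28.8658147 * 76 / 1000
= 2193.801917 / 1000
= 2.1938 m


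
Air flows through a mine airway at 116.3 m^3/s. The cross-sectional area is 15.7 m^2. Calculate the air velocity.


Velocity = flow rate / cross-sectional area
= 116.3 / 15.7
= 7.4076 m/s

7.4076 m/s


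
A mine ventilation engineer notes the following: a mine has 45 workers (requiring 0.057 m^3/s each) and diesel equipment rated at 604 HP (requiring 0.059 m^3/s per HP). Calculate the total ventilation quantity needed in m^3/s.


38.201 m^3/s

Airflow for workers:
Q_people = 45 * 0.057 = 2.565 m^3/s
Airflow for diesel equipment:
Q_diesel = 604 * 0.059 = 35.636 m^3/s
Total ventilation:
Q_total = 2.565 + 35.636
= 38.201 m^3/s


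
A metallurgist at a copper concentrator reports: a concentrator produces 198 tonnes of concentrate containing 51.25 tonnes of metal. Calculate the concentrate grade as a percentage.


Grade = (metal in concentrate / concentrate mass) * 100
= (51.25 / 198) * 100
= 0.2588383838 * 100
= 25.8838%

25.8838%


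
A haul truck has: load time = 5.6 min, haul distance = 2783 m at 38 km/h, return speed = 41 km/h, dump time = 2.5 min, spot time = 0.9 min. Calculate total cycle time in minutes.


17.4669 min

Convert haul speed to m/min: 38 * 1000/60 = 633.3333333 m/min
Haul time = 2783 / 633.3333333 = 4.394210526 min
Convert return speed to m/min: 41 * 1000/60 = 683.3333333 m/min
Return time = 2783 / 683.3333333 = 4.072682927 min
Total cycle time:
= 5.6 + 4.394210526 + 2.5 + 4.072682927 + 0.9
= 17.4669 min


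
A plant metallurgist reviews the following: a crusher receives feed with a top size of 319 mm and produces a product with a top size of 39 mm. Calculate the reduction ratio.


8.1795

Reduction ratio = feed size / product size
= 319 / 39
= 8.1795


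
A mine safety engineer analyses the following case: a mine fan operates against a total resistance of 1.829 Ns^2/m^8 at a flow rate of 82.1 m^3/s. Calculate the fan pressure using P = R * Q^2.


12328.2099 Pa

Compute Q^2:
Q^2 = 82.1^2 = 6740.41
Compute pressure:
P = R * Q^2 = 1.829 * 6740.41
= 12328.2099 Pa


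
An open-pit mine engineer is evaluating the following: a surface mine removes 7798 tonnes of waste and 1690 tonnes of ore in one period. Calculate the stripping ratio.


4.6142

Stripping ratio = waste tonnage / ore tonnage
= 7798 / 1690
= 4.6142


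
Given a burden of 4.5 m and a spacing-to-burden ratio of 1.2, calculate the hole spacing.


5.4 m

Spacing = burden * ratio
= 4.5 * 1.2
= 5.4 m


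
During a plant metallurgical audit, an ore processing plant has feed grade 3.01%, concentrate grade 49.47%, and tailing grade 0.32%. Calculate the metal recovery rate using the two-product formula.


Using the two-product formula:
R = 100 * c * (f - t) / (f * (c - t))
Numerator = 100 * 49.47 * (3.01 - 0.32)
= 100 * 49.47 * 2.69
= 13307.43
Denominator = 3.01 * (49.47 - 0.32)
= 3.01 * 49.15
= 147.9415
R = 13307.43 / 147.9415
= 89.9506%

89.9506%


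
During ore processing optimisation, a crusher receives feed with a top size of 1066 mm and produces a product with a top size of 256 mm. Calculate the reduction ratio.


Reduction ratio = feed size / product size
= 1066 / 256
= 4.1641

4.1641


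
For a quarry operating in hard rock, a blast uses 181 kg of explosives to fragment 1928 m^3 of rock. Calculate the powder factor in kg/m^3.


0.0939 kg/m^3

Powder factor = explosive mass / rock volume
= 181 / 1928
= 0.0939 kg/m^3


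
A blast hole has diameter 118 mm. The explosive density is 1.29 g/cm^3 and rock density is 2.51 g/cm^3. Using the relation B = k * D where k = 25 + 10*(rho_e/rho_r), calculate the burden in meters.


3.5565 m

First, compute k:
rho_e / rho_r = 1.29 / 2.51 = 0.5139442231
k = 25 + 10 * 0.5139442231 = 30.13944223
Then, compute burden:
B = k * D / 1000 = 30.13944223 * 118 / 1000
= 3556.454183 / 1000
= 3.5565 m


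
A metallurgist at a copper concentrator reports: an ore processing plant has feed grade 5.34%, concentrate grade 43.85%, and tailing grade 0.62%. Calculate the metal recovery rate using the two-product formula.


89.6572%

Using the two-product formula:
R = 100 * c * (f - t) / (f * (c - t))
Numerator = 100 * 43.85 * (5.34 - 0.62)
= 100 * 43.85 * 4.72
= 20697.2
Denominator = 5.34 * (43.85 - 0.62)
= 5.34 * 43.23
= 230.8482
R = 20697.2 / 230.8482
= 89.6572%


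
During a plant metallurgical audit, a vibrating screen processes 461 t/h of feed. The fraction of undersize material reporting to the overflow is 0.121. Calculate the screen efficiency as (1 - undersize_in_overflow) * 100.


87.9%

Screen efficiency = (1 - fraction of undersize in overflow) * 100
= (1 - 0.121) * 100
= 0.879 * 100
= 87.9%


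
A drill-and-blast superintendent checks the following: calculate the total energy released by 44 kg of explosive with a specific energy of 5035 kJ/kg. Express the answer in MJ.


Energy = mass * specific_energy / 1000
= 44 * 5035 / 1000
= 221540 / 1000
= 221.54 MJ

221.54 MJ


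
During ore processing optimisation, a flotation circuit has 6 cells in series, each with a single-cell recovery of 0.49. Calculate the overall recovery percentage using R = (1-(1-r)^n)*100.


Complement of single-cell recovery:
1 - r = 1 - 0.49 = 0.51
Raise to power n:
(1 - r)^6 = 0.51^6 = 0.0175962878
Overall recovery:
R = (1 - 0.0175962878) * 100
= 98.2404%

98.2404%


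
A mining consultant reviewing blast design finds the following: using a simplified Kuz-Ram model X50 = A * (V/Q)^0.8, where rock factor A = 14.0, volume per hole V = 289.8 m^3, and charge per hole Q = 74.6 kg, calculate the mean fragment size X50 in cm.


Compute V/Q:
V/Q = 289.8 / 74.6 = 3.884718499
Raise to the power 0.8:
(V/Q)^0.8 = 3.884718499^0.8 = 2.961335705
Multiply by A:
X50 = 14.0 * 2.961335705
= 41.4587 cm

41.4587 cm


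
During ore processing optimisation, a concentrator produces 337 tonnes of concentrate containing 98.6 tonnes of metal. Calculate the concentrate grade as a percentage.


Grade = (metal in concentrate / concentrate mass) * 100
= (98.6 / 337) * 100
= 0.2925816024 * 100
= 29.2582%

29.2582%


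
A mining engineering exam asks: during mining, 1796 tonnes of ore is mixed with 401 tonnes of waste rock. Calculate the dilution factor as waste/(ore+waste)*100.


Total material = ore + waste
= 1796 + 401 = 2197 tonnes
Dilution = waste / total * 100
= 401 / 2197 * 100
= 0.1825216204 * 100
= 18.2522%

18.2522%


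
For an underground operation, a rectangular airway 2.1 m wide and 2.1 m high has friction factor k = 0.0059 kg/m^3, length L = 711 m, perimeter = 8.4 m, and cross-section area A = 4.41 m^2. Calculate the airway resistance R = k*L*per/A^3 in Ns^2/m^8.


0.4109 Ns^2/m^8

Compute the numerator:
k * L * per = 0.0059 * 711 * 8.4
= 35.23716
Compute the denominator:
A^3 = 4.41^3 = 85.766121
Resistance:
R = 35.23716 / 85.766121
= 0.4109 Ns^2/m^8


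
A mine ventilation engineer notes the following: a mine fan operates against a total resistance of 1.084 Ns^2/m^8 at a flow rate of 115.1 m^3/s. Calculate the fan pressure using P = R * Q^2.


14360.8428 Pa

Compute Q^2:
Q^2 = 115.1^2 = 13248.01
Compute pressure:
P = R * Q^2 = 1.084 * 13248.01
= 14360.8428 Pa


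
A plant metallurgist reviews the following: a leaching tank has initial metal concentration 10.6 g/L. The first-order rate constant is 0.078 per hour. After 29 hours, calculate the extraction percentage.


Compute the exponent:
-k * t = -0.078 * 29 = -2.262
Remaining concentration:
C = 10.6 * exp(-2.262)
= 10.6 * 0.1041419923
= 1.103905119 g/L
Extracted = 10.6 - 1.103905119 = 9.496094881 g/L
Extraction % = 9.496094881 / 10.6 * 100
= 89.5858%

89.5858%


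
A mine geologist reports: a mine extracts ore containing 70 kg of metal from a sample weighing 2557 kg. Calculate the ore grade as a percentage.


Ore grade = (metal mass / ore mass) * 100
= (70 / 2557) * 100
= 0.02737583105 * 100
= 2.7376%

2.7376%


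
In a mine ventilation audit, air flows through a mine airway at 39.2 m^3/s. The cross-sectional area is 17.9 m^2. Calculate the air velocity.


Velocity = flow rate / cross-sectional area
= 39.2 / 17.9
= 2.1899 m/s

2.1899 m/s


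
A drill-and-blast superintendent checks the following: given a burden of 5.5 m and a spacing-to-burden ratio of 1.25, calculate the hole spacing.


6.875 m

Spacing = burden * ratio
= 5.5 * 1.25
= 6.875 m


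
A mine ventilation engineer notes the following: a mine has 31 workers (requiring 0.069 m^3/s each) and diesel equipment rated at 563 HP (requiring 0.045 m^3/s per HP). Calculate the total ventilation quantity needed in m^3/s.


Airflow for workers:
Q_people = 31 * 0.069 = 2.139 m^3/s
Airflow for diesel equipment:
Q_diesel = 563 * 0.045 = 25.335 m^3/s
Total ventilation:
Q_total = 2.139 + 25.335
= 27.474 m^3/s

27.474 m^3/s


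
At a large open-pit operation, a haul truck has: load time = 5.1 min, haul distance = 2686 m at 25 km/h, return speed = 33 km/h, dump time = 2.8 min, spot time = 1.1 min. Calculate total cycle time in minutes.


Convert haul speed to m/min: 25 * 1000/60 = 416.6666667 m/min
Haul time = 2686 / 416.6666667 = 6.4464 min
Convert return speed to m/min: 33 * 1000/60 = 550 m/min
Return time = 2686 / 550 = 4.883636364 min
Total cycle time:
= 5.1 + 6.4464 + 2.8 + 4.883636364 + 1.1
= 20.33 min

20.33 min


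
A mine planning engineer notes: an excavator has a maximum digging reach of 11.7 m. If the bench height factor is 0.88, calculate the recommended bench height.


10.296 m

Bench height = reach * factor
= 11.7 * 0.88
= 10.296 m


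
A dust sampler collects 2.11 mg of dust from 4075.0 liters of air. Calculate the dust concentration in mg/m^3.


0.5178 mg/m^3

Convert liters to m^3: 1 m^3 = 1000 L
Concentration = mass / volume * 1000
= 2.11 / 4075.0 * 1000
= 0.000517791411 * 1000
= 0.5178 mg/m^3


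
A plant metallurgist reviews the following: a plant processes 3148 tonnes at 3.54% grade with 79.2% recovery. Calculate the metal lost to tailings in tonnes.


23.1794 tonnes

Total metal in feed:
= 3148 * 3.54 / 100 = 111.4392 tonnes
Metal recovered:
= 111.4392 * 79.2 / 100 = 88.2598464 tonnes
Metal lost to tailings:
= 111.4392 - 88.2598464
= 23.1794 tonnes


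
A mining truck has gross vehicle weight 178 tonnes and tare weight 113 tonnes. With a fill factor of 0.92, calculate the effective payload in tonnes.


59.8 tonnes

Maximum payload = gross - tare
= 178 - 113 = 65 tonnes
Effective payload = max payload * fill factor
= 65 * 0.92
= 59.8 tonnes


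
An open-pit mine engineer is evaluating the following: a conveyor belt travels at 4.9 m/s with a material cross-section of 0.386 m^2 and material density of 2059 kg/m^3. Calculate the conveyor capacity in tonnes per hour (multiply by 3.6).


14019.8134 t/h

Volumetric flow = speed * area
= 4.9 * 0.386 = 1.8914 m^3/s
Mass flow = volumetric * density
= 1.8914 * 2059 = 3894.3926 kg/s
Convert to t/h: multiply by 3.6
Capacity = 3894.3926 * 3.6
= 14019.8134 t/h


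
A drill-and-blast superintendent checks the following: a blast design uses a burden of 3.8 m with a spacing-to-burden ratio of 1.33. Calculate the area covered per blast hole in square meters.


19.2052 m^2

First, find the spacing:
Spacing = burden * ratio = 3.8 * 1.33
= 5.054 m
Then, calculate the area:
Area = burden * spacing = 3.8 * 5.054
= 19.2052 m^2


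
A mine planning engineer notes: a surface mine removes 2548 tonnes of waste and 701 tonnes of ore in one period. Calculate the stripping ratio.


3.6348

Stripping ratio = waste tonnage / ore tonnage
= 2548 / 701
= 3.6348


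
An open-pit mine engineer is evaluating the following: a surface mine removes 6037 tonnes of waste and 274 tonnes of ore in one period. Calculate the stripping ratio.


Stripping ratio = waste tonnage / ore tonnage
= 6037 / 274
= 22.0328

22.0328


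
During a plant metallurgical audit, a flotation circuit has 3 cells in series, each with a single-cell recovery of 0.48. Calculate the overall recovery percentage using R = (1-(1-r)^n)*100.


Complement of single-cell recovery:
1 - r = 1 - 0.48 = 0.52
Raise to power n:
(1 - r)^3 = 0.52^3 = 0.140608
Overall recovery:
R = (1 - 0.140608) * 100
= 85.9392%

85.9392%


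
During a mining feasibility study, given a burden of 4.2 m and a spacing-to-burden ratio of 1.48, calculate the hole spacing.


6.216 m

Spacing = burden * ratio
= 4.2 * 1.48
= 6.216 m


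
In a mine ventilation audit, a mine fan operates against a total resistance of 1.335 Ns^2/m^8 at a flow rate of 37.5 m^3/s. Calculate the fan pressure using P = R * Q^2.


1877.3438 Pa

Compute Q^2:
Q^2 = 37.5^2 = 1406.25
Compute pressure:
P = R * Q^2 = 1.335 * 1406.25
= 1877.3438 Pa


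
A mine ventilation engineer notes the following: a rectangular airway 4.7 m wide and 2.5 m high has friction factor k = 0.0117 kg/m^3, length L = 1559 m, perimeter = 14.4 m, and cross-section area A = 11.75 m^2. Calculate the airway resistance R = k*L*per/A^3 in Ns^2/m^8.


0.1619 Ns^2/m^8

Compute the numerator:
k * L * per = 0.0117 * 1559 * 14.4
= 262.66032
Compute the denominator:
A^3 = 11.75^3 = 1622.234375
Resistance:
R = 262.66032 / 1622.234375
= 0.1619 Ns^2/m^8


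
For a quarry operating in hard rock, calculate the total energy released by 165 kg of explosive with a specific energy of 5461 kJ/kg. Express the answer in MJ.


901.065 MJ

Energy = mass * specific_energy / 1000
= 165 * 5461 / 1000
= 901065 / 1000
= 901.065 MJ


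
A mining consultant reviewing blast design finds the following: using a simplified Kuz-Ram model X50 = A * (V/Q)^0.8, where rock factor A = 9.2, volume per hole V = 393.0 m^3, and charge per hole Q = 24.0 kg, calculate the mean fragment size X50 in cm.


86.1257 cm

Compute V/Q:
V/Q = 393.0 / 24.0 = 16.375
Raise to the power 0.8:
(V/Q)^0.8 = 16.375^0.8 = 9.361491492
Multiply by A:
X50 = 9.2 * 9.361491492
= 86.1257 cm


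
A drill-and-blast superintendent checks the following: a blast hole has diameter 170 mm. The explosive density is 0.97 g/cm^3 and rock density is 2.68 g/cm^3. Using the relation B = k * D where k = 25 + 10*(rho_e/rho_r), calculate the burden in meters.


4.8653 m

First, compute k:
rho_e / rho_r = 0.97 / 2.68 = 0.3619402985
k = 25 + 10 * 0.3619402985 = 28.61940299
Then, compute burden:
B = k * D / 1000 = 28.61940299 * 170 / 1000
= 4865.298507 / 1000
= 4.8653 m


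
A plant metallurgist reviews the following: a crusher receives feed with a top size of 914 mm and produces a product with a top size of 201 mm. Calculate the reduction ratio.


4.5473

Reduction ratio = feed size / product size
= 914 / 201
= 4.5473


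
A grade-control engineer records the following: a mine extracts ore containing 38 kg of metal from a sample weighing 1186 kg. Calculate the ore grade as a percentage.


3.204%

Ore grade = (metal mass / ore mass) * 100
= (38 / 1186) * 100
= 0.03204047218 * 100
= 3.204%


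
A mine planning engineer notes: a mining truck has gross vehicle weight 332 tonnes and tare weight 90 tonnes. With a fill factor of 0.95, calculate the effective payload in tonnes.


229.9 tonnes

Maximum payload = gross - tare
= 332 - 90 = 242 tonnes
Effective payload = max payload * fill factor
= 242 * 0.95
= 229.9 tonnes


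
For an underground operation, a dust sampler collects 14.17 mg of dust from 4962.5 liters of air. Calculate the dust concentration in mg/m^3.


2.8554 mg/m^3

Convert liters to m^3: 1 m^3 = 1000 L
Concentration = mass / volume * 1000
= 14.17 / 4962.5 * 1000
= 0.002855415617 * 1000
= 2.8554 mg/m^3


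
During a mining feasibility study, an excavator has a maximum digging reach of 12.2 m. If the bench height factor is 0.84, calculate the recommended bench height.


Bench height = reach * factor
= 12.2 * 0.84
= 10.248 m

10.248 m


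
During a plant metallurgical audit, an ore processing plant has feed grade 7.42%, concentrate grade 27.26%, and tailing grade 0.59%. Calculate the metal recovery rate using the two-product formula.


Using the two-product formula:
R = 100 * c * (f - t) / (f * (c - t))
Numerator = 100 * 27.26 * (7.42 - 0.59)
= 100 * 27.26 * 6.83
= 18618.58
Denominator = 7.42 * (27.26 - 0.59)
= 7.42 * 26.67
= 197.8914
R = 18618.58 / 197.8914
= 94.0848%

94.0848%


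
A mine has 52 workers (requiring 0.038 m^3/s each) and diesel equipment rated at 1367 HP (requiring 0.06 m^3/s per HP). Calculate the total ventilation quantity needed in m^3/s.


Airflow for workers:
Q_people = 52 * 0.038 = 1.976 m^3/s
Airflow for diesel equipment:
Q_diesel = 1367 * 0.06 = 82.02 m^3/s
Total ventilation:
Q_total = 1.976 + 82.02
= 83.996 m^3/s

83.996 m^3/s


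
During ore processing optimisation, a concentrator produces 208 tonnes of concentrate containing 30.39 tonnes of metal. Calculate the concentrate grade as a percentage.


14.6106%

Grade = (metal in concentrate / concentrate mass) * 100
= (30.39 / 208) * 100
= 0.1461057692 * 100
= 14.6106%


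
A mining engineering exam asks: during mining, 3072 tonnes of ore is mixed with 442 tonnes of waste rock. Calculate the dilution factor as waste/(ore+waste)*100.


Total material = ore + waste
= 3072 + 442 = 3514 tonnes
Dilution = waste / total * 100
= 442 / 3514 * 100
= 0.1257825839 * 100
= 12.5783%

12.5783%


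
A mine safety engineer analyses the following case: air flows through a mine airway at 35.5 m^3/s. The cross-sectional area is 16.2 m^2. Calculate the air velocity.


2.1914 m/s

Velocity = flow rate / cross-sectional area
= 35.5 / 16.2
= 2.1914 m/s


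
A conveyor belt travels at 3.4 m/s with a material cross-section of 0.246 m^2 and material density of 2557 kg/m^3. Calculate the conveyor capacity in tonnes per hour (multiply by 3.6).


7699.2293 t/h

Volumetric flow = speed * area
= 3.4 * 0.246 = 0.8364 m^3/s
Mass flow = volumetric * density
= 0.8364 * 2557 = 2138.6748 kg/s
Convert to t/h: multiply by 3.6
Capacity = 2138.6748 * 3.6
= 7699.2293 t/h


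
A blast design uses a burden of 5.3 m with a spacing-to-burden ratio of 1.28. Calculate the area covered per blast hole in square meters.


35.9552 m^2

First, find the spacing:
Spacing = burden * ratio = 5.3 * 1.28
= 6.784 m
Then, calculate the area:
Area = burden * spacing = 5.3 * 6.784
= 35.9552 m^2


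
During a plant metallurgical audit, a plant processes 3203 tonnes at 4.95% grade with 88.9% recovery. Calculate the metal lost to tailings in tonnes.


17.5989 tonnes

Total metal in feed:
= 3203 * 4.95 / 100 = 158.5485 tonnes
Metal recovered:
= 158.5485 * 88.9 / 100 = 140.9496165 tonnes
Metal lost to tailings:
= 158.5485 - 140.9496165
= 17.5989 tonnes


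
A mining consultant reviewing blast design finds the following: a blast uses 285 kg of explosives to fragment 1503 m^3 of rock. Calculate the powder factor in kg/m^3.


0.1896 kg/m^3

Powder factor = explosive mass / rock volume
= 285 / 1503
= 0.1896 kg/m^3


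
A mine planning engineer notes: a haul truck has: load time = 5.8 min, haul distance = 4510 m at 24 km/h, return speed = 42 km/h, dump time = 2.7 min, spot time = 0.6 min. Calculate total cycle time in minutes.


26.8179 min

Convert haul speed to m/min: 24 * 1000/60 = 400 m/min
Haul time = 4510 / 400 = 11.275 min
Convert return speed to m/min: 42 * 1000/60 = 700 m/min
Return time = 4510 / 700 = 6.442857143 min
Total cycle time:
= 5.8 + 11.275 + 2.7 + 6.442857143 + 0.6
= 26.8179 min


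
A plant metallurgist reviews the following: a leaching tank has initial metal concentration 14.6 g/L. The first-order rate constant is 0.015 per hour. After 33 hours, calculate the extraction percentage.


Compute the exponent:
-k * t = -0.015 * 33 = -0.495
Remaining concentration:
C = 14.6 * exp(-0.495)
= 14.6 * 0.6095709073
= 8.899735247 g/L
Extracted = 14.6 - 8.899735247 = 5.700264753 g/L
Extraction % = 5.700264753 / 14.6 * 100
= 39.0429%

39.0429%


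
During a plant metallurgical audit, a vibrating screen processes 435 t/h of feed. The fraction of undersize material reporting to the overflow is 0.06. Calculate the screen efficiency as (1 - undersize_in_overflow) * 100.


94.0%

Screen efficiency = (1 - fraction of undersize in overflow) * 100
= (1 - 0.06) * 100
= 0.94 * 100
= 94.0%


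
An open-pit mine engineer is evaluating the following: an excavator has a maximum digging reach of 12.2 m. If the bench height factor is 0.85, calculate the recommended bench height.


10.37 m

Bench height = reach * factor
= 12.2 * 0.85
= 10.37 m


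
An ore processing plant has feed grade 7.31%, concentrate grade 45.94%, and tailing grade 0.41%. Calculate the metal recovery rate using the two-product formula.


Using the two-product formula:
R = 100 * c * (f - t) / (f * (c - t))
Numerator = 100 * 45.94 * (7.31 - 0.41)
= 100 * 45.94 * 6.9
= 31698.6
Denominator = 7.31 * (45.94 - 0.41)
= 7.31 * 45.53
= 332.8243
R = 31698.6 / 332.8243
= 95.2412%

95.2412%


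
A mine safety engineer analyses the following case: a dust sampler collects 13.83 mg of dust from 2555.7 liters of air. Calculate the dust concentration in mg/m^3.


Convert liters to m^3: 1 m^3 = 1000 L
Concentration = mass / volume * 1000
= 13.83 / 2555.7 * 1000
= 0.005411433267 * 1000
= 5.4114 mg/m^3

5.4114 mg/m^3


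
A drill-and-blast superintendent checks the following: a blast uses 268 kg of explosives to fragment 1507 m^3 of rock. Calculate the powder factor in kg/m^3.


0.1778 kg/m^3

Powder factor = explosive mass / rock volume
= 268 / 1507
= 0.1778 kg/m^3


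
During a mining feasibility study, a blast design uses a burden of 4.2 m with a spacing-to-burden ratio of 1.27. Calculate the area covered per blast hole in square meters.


22.4028 m^2

First, find the spacing:
Spacing = burden * ratio = 4.2 * 1.27
= 5.334 m
Then, calculate the area:
Area = burden * spacing = 4.2 * 5.334
= 22.4028 m^2


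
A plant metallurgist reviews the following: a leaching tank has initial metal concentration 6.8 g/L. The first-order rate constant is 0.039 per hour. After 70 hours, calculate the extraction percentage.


Compute the exponent:
-k * t = -0.039 * 70 = -2.73
Remaining concentration:
C = 6.8 * exp(-2.73)
= 6.8 * 0.06521928967
= 0.4434911697 g/L
Extracted = 6.8 - 0.4434911697 = 6.35650883 g/L
Extraction % = 6.35650883 / 6.8 * 100
= 93.4781%

93.4781%


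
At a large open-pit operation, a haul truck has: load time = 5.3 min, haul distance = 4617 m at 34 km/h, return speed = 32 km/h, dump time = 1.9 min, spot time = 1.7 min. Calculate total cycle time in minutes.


Convert haul speed to m/min: 34 * 1000/60 = 566.6666667 m/min
Haul time = 4617 / 566.6666667 = 8.147647059 min
Convert return speed to m/min: 32 * 1000/60 = 533.3333333 m/min
Return time = 4617 / 533.3333333 = 8.656875 min
Total cycle time:
= 5.3 + 8.147647059 + 1.9 + 8.656875 + 1.7
= 25.7045 min

25.7045 min


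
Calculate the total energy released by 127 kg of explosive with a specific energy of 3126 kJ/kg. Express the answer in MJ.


Energy = mass * specific_energy / 1000
= 127 * 3126 / 1000
= 397002 / 1000
= 397.002 MJ

397.002 MJ


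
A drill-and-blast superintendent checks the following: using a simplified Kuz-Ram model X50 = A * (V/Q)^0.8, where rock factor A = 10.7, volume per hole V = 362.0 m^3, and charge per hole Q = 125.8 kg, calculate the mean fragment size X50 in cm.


Compute V/Q:
V/Q = 362.0 / 125.8 = 2.877583466
Raise to the power 0.8:
(V/Q)^0.8 = 2.877583466^0.8 = 2.329283464
Multiply by A:
X50 = 10.7 * 2.329283464
= 24.9233 cm

24.9233 cm


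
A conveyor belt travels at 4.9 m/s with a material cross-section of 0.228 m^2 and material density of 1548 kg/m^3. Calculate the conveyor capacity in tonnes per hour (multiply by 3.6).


6225.9322 t/h

Volumetric flow = speed * area
= 4.9 * 0.228 = 1.1172 m^3/s
Mass flow = volumetric * density
= 1.1172 * 1548 = 1729.4256 kg/s
Convert to t/h: multiply by 3.6
Capacity = 1729.4256 * 3.6
= 6225.9322 t/h


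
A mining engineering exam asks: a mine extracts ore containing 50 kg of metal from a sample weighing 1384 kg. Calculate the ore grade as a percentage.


Ore grade = (metal mass / ore mass) * 100
= (50 / 1384) * 100
= 0.03612716763 * 100
= 3.6127%

3.6127%


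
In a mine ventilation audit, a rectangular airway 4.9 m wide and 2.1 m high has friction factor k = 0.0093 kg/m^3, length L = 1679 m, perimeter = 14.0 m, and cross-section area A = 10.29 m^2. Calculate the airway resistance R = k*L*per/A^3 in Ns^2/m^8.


0.2006 Ns^2/m^8

Compute the numerator:
k * L * per = 0.0093 * 1679 * 14.0
= 218.6058
Compute the denominator:
A^3 = 10.29^3 = 1089.547389
Resistance:
R = 218.6058 / 1089.547389
= 0.2006 Ns^2/m^8


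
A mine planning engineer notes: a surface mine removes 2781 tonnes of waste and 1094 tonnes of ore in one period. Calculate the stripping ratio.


2.542

Stripping ratio = waste tonnage / ore tonnage
= 2781 / 1094
= 2.542


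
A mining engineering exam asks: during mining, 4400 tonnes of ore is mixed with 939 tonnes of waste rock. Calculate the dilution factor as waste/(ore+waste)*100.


17.5876%

Total material = ore + waste
= 4400 + 939 = 5339 tonnes
Dilution = waste / total * 100
= 939 / 5339 * 100
= 0.1758756321 * 100
= 17.5876%


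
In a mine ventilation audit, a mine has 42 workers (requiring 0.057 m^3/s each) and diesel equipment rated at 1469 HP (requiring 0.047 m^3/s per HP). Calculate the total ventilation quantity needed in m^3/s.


Airflow for workers:
Q_people = 42 * 0.057 = 2.394 m^3/s
Airflow for diesel equipment:
Q_diesel = 1469 * 0.047 = 69.043 m^3/s
Total ventilation:
Q_total = 2.394 + 69.043
= 71.437 m^3/s

71.437 m^3/s


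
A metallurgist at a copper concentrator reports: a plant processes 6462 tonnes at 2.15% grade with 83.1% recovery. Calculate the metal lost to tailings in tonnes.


Total metal in feed:
= 6462 * 2.15 / 100 = 138.933 tonnes
Metal recovered:
= 138.933 * 83.1 / 100 = 115.453323 tonnes
Metal lost to tailings:
= 138.933 - 115.453323
= 23.4797 tonnes

23.4797 tonnes


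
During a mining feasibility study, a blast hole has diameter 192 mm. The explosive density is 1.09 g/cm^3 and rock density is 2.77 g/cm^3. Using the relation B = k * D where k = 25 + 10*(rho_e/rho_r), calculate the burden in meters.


First, compute k:
rho_e / rho_r = 1.09 / 2.77 = 0.3935018051
k = 25 + 10 * 0.3935018051 = 28.93501805
Then, compute burden:
B = k * D / 1000 = 28.93501805 * 192 / 1000
= 5555.523466 / 1000
= 5.5555 m

5.5555 m


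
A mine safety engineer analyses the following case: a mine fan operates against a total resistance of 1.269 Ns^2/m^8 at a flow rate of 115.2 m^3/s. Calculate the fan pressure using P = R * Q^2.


16840.9498 Pa

Compute Q^2:
Q^2 = 115.2^2 = 13271.04
Compute pressure:
P = R * Q^2 = 1.269 * 13271.04
= 16840.9498 Pa


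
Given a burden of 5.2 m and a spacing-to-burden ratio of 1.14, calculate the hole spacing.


5.928 m

Spacing = burden * ratio
= 5.2 * 1.14
= 5.928 m


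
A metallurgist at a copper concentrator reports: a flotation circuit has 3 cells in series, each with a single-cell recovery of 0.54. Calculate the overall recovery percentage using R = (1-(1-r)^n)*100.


90.2664%

Complement of single-cell recovery:
1 - r = 1 - 0.54 = 0.46
Raise to power n:
(1 - r)^3 = 0.46^3 = 0.097336
Overall recovery:
R = (1 - 0.097336) * 100
= 90.2664%


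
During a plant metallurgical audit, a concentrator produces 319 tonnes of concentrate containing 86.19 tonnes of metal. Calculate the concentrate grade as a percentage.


27.0188%

Grade = (metal in concentrate / concentrate mass) * 100
= (86.19 / 319) * 100
= 0.2701880878 * 100
= 27.0188%


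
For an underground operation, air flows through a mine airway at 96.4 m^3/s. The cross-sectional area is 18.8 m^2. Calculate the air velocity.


Velocity = flow rate / cross-sectional area
= 96.4 / 18.8
= 5.1277 m/s

5.1277 m/s


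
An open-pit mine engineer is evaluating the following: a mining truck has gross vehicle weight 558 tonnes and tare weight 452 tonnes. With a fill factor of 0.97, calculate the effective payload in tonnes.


102.82 tonnes

Maximum payload = gross - tare
= 558 - 452 = 106 tonnes
Effective payload = max payload * fill factor
= 106 * 0.97
= 102.82 tonnes


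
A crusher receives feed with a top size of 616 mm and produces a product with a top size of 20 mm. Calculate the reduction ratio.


Reduction ratio = feed size / product size
= 616 / 20
= 30.8

30.8


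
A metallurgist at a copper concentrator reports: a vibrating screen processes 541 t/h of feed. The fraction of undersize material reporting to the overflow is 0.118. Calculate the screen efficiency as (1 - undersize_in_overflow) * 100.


88.2%

Screen efficiency = (1 - fraction of undersize in overflow) * 100
= (1 - 0.118) * 100
= 0.882 * 100
= 88.2%


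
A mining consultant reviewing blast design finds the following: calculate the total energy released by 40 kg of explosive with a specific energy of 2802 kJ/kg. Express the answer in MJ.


Energy = mass * specific_energy / 1000
= 40 * 2802 / 1000
= 112080 / 1000
= 112.08 MJ

112.08 MJ


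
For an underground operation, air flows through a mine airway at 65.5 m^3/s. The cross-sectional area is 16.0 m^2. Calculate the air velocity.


4.0938 m/s

Velocity = flow rate / cross-sectional area
= 65.5 / 16.0
= 4.0938 m/s


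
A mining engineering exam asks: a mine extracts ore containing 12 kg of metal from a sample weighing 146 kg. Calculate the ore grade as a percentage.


Ore grade = (metal mass / ore mass) * 100
= (12 / 146) * 100
= 0.08219178082 * 100
= 8.2192%

8.2192%
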